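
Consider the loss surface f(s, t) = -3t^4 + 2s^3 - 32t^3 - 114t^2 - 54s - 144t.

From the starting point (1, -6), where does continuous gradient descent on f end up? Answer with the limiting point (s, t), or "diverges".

f is separable, so gradient descent decouples: s follows -∂f/∂s, t follows -∂f/∂t.
∂f/∂s = 6(s - 3)(s + 3); at s=1 this is -48, so s increases.
∂f/∂t = -12(t + 1)(t + 3)(t + 4); at t=-6 this is 360, so t decreases.
The t-coordinate has no critical point in that direction and runs off to infinity.

diverges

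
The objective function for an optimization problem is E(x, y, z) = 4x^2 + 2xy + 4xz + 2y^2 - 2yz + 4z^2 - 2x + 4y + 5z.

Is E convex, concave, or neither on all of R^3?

E is quadratic, so its Hessian is the constant matrix H = [[8, 2, 4], [2, 4, -2], [4, -2, 8]].
Leading principal minors: 8, 28, 96.
All positive ⇒ H ≻ 0 ⇒ convex.

convex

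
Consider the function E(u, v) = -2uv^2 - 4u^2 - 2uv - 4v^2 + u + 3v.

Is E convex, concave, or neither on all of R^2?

neither

The term -2uv^2 is cubic, so the Hessian is not constant.
∂²E/∂v² = -4u - 8, which takes both signs as u varies (negative for sufficiently large u). A diagonal entry of the Hessian changing sign means the Hessian is neither positive- nor negative-semidefinite on all of R^2.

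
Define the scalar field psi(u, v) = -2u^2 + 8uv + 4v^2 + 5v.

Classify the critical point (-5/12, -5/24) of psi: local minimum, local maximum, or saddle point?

saddle point

The Hessian of psi is constant: H = [[-4, 8], [8, 8]].
det(H) = (-4)·8 − 8² = -96.
Since det(H) < 0, H is indefinite and the critical point is a saddle point.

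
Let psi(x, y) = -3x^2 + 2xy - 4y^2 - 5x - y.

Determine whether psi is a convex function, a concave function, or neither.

psi is quadratic, so its Hessian is the constant matrix H = [[-6, 2], [2, -8]].
det(H) = 44, tr(H) = -14.
det(H) > 0 and tr(H) < 0, so H is negative definite everywhere: concave.

concave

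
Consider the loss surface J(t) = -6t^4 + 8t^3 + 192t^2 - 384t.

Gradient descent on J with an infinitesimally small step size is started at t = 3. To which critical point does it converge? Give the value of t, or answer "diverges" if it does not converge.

J'(t) = -24(t - 4)(t - 1)(t + 4), so J'(3) = 336.
Gradient descent moves in the -J' direction, i.e. t is decreasing.
The nearest critical point in that direction is t = 1, where J'' = 360 > 0 (a local minimum). The iterate converges there.

1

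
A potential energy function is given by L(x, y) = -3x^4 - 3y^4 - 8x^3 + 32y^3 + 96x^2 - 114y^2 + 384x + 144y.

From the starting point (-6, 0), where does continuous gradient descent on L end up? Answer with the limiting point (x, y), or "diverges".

diverges

L is separable, so gradient descent decouples: x follows -∂L/∂x, y follows -∂L/∂y.
∂L/∂x = -12(x - 4)(x + 2)(x + 4); at x=-6 this is 960, so x decreases.
∂L/∂y = -12(y - 4)(y - 3)(y - 1); at y=0 this is 144, so y decreases.
The x-coordinate has no critical point in that direction and runs off to infinity.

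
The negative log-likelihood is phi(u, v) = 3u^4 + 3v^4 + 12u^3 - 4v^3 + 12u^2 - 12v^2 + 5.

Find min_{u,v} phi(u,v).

phi(u,v) separates as P(u) + Q(v) + 5, so its minimum is min P + min Q + 5.
P'(u) = 12u(u + 1)(u + 2) vanishes at u ∈ {-2, -1, 0}; Q'(v) = 12v(v - 2)(v + 1) vanishes at v ∈ {-1, 0, 2}.
Local minima of P (where P''>0): P(-2)=0, P(0)=0. Local minima of Q: Q(-1)=-5, Q(2)=-32.
So the global minimum of phi is P(-2) + Q(2) + 5 = 0 − 32 + 5 = -27, attained at (-2, 2).

-27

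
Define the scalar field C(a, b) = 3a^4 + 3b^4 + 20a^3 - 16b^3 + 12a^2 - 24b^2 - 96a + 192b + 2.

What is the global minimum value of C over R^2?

-363

C(a,b) separates as P(a) + Q(b) + 2, so its minimum is min P + min Q + 2.
P'(a) = 12(a - 1)(a + 2)(a + 4) vanishes at a ∈ {-4, -2, 1}; Q'(b) = 12(b - 4)(b - 2)(b + 2) vanishes at b ∈ {-2, 2, 4}.
Local minima of P (where P''>0): P(-4)=64, P(1)=-61. Local minima of Q: Q(-2)=-304, Q(4)=128.
So the global minimum of C is P(1) + Q(-2) + 2 = -61 − 304 + 2 = -363, attained at (1, -2).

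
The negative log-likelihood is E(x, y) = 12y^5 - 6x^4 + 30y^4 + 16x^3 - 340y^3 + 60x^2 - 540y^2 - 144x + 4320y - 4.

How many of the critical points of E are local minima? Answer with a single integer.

E separates as a function of x plus a function of y, so ∇E=0 decouples.
∂E/∂x = -24(x - 3)(x - 1)(x + 2) = 0 at x ∈ {-2, 1, 3}; ∂E/∂y = 60(y - 3)(y - 2)(y + 3)(y + 4) = 0 at y ∈ {-4, -3, 2, 3}.
The Hessian is diagonal: diag(E_xx, E_yy). Second derivatives: E_xx(-2)=-360, E_xx(1)=144, E_xx(3)=-240; E_yy(-4)=-2520, E_yy(-3)=1800, E_yy(2)=-1800, E_yy(3)=2520.
Local minima occur where both diagonal entries positive: (1, -3), (1, 3). Count: 2.

2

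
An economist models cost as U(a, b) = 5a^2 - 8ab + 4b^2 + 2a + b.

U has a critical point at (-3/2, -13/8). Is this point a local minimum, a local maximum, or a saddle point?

The Hessian of U is constant: H = [[10, -8], [-8, 8]].
det(H) = 10·8 − (-8)² = 16.
det(H) > 0 and tr(H) = 18 > 0, so H is positive definite and the point is a local minimum.

local minimum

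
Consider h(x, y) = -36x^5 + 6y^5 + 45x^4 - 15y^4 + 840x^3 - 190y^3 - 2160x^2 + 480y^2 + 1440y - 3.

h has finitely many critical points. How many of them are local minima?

h separates as a function of x plus a function of y, so ∇h=0 decouples.
∂h/∂x = -180x(x - 3)(x - 2)(x + 4) = 0 at x ∈ {-4, 0, 2, 3}; ∂h/∂y = 30(y - 4)(y - 3)(y + 1)(y + 4) = 0 at y ∈ {-4, -1, 3, 4}.
The Hessian is diagonal: diag(h_xx, h_yy). Second derivatives: h_xx(-4)=30240, h_xx(0)=-4320, h_xx(2)=2160, h_xx(3)=-3780; h_yy(-4)=-5040, h_yy(-1)=1800, h_yy(3)=-840, h_yy(4)=1200.
Local minima occur where both diagonal entries positive: (-4, -1), (-4, 4), (2, -1), (2, 4). Count: 4.

4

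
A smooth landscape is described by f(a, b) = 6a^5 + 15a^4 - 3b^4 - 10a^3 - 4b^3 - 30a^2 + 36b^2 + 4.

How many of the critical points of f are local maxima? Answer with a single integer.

f separates as a function of a plus a function of b, so ∇f=0 decouples.
∂f/∂a = 30a(a - 1)(a + 1)(a + 2) = 0 at a ∈ {-2, -1, 0, 1}; ∂f/∂b = -12b(b - 2)(b + 3) = 0 at b ∈ {-3, 0, 2}.
The Hessian is diagonal: diag(f_aa, f_bb). Second derivatives: f_aa(-2)=-180, f_aa(-1)=60, f_aa(0)=-60, f_aa(1)=180; f_bb(-3)=-180, f_bb(0)=72, f_bb(2)=-120.
Local maxima occur where both diagonal entries negative: (-2, -3), (-2, 2), (0, -3), (0, 2). Count: 4.

4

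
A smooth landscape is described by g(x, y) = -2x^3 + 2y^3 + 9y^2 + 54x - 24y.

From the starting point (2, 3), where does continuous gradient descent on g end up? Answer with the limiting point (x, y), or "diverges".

g is separable, so gradient descent decouples: x follows -∂g/∂x, y follows -∂g/∂y.
∂g/∂x = -6(x - 3)(x + 3); at x=2 this is 30, so x decreases.
∂g/∂y = 6(y - 1)(y + 4); at y=3 this is 84, so y decreases.
x converges to its nearest critical value -3 (a local min of the x-part); y converges to 1. The iterate converges to (-3, 1).

(-3, 1)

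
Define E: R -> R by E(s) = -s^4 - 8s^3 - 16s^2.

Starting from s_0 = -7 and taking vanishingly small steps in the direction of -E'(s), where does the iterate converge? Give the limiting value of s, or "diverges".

diverges

E'(s) = -4s(s + 2)(s + 4), so E'(-7) = 420.
Gradient descent moves in the -E' direction, i.e. s is decreasing.
There is no critical point below s=-7, and E' keeps the same sign, so the iterate runs off to −∞.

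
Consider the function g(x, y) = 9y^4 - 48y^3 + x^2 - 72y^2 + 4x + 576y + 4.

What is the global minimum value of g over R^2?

g(x,y) separates as P(x) + Q(y) + 4, so its minimum is min P + min Q + 4.
P'(x) = 2x + 4 vanishes at x ∈ {-2}; Q'(y) = 36(y - 4)(y - 2)(y + 2) vanishes at y ∈ {-2, 2, 4}.
Local minima of P (where P''>0): P(-2)=-4. Local minima of Q: Q(-2)=-912, Q(4)=384.
So the global minimum of g is P(-2) + Q(-2) + 4 = -4 − 912 + 4 = -912, attained at (-2, -2).

-912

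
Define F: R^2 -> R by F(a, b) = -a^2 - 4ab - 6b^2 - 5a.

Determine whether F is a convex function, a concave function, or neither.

concave

F is quadratic, so its Hessian is the constant matrix H = [[-2, -4], [-4, -12]].
det(H) = 8, tr(H) = -14.
det(H) > 0 and tr(H) < 0, so H is negative definite everywhere: concave.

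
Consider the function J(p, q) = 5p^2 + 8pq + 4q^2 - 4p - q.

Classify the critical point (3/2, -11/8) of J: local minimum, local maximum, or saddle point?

The Hessian of J is constant: H = [[10, 8], [8, 8]].
det(H) = 10·8 − 8² = 16.
det(H) > 0 and tr(H) = 18 > 0, so H is positive definite and the point is a local minimum.

local minimum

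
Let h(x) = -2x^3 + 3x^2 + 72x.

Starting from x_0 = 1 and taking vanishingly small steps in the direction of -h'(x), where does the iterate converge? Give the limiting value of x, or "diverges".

h'(x) = -6(x - 4)(x + 3), so h'(1) = 72.
Gradient descent moves in the -h' direction, i.e. x is decreasing.
The nearest critical point in that direction is x = -3, where h'' = 42 > 0 (a local minimum). The iterate converges there.

-3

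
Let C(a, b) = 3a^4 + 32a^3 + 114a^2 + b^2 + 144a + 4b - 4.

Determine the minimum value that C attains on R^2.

-67

C(a,b) separates as P(a) + Q(b) − 4, so its minimum is min P + min Q − 4.
P'(a) = 12(a + 1)(a + 3)(a + 4) vanishes at a ∈ {-4, -3, -1}; Q'(b) = 2b + 4 vanishes at b ∈ {-2}.
Local minima of P (where P''>0): P(-4)=-32, P(-1)=-59. Local minima of Q: Q(-2)=-4.
So the global minimum of C is P(-1) + Q(-2) − 4 = -59 − 4 − 4 = -67, attained at (-1, -2).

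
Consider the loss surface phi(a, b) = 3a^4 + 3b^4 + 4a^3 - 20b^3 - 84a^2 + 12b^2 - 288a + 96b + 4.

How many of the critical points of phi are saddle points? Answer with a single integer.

4

phi separates as a function of a plus a function of b, so ∇phi=0 decouples.
∂phi/∂a = 12(a - 4)(a + 2)(a + 3) = 0 at a ∈ {-3, -2, 4}; ∂phi/∂b = 12(b - 4)(b - 2)(b + 1) = 0 at b ∈ {-1, 2, 4}.
The Hessian is diagonal: diag(phi_aa, phi_bb). Second derivatives: phi_aa(-3)=84, phi_aa(-2)=-72, phi_aa(4)=504; phi_bb(-1)=180, phi_bb(2)=-72, phi_bb(4)=120.
Saddle points occur where the two diagonal entries have opposite signs: (-3, 2), (-2, -1), (-2, 4), (4, 2). Count: 4.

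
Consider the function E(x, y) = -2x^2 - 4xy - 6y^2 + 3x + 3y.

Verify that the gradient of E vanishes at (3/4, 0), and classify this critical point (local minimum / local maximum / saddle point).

∇E = (-4x - 4y + 3, -4x - 12y + 3); substituting (3/4, 0) gives ∇E = (0, 0), so (3/4, 0) is indeed a critical point.
The Hessian of E is constant: H = [[-4, -4], [-4, -12]].
det(H) = (-4)·(-12) − (-4)² = 32.
det(H) > 0 and tr(H) = -16 < 0, so H is negative definite and the point is a local maximum.

local maximum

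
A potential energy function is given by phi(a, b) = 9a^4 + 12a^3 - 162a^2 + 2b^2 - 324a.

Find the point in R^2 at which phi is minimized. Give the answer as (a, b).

(3, 0)

phi(a,b) separates as P(a) + Q(b), so its minimum is min P + min Q.
P'(a) = 36(a - 3)(a + 1)(a + 3) vanishes at a ∈ {-3, -1, 3}; Q'(b) = 4b vanishes at b ∈ {0}.
Local minima of P (where P''>0): P(-3)=-81, P(3)=-1377. Local minima of Q: Q(0)=0.
So the global minimum of phi is P(3) + Q(0) = -1377 + 0 = -1377, attained at (3, 0).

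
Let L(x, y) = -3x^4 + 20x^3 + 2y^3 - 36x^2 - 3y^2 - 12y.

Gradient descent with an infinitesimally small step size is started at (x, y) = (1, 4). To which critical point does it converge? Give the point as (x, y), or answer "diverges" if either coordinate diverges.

(2, 2)

L is separable, so gradient descent decouples: x follows -∂L/∂x, y follows -∂L/∂y.
∂L/∂x = -12x(x - 3)(x - 2); at x=1 this is -24, so x increases.
∂L/∂y = 6(y - 2)(y + 1); at y=4 this is 60, so y decreases.
x converges to its nearest critical value 2 (a local min of the x-part); y converges to 2. The iterate converges to (2, 2).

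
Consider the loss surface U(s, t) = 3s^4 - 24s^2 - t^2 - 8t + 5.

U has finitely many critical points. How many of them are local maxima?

1

U separates as a function of s plus a function of t, so ∇U=0 decouples.
∂U/∂s = 12s(s - 2)(s + 2) = 0 at s ∈ {-2, 0, 2}; ∂U/∂t = -2(t + 4) = 0 at t ∈ {-4}.
The Hessian is diagonal: diag(U_ss, U_tt). Second derivatives: U_ss(-2)=96, U_ss(0)=-48, U_ss(2)=96; U_tt(-4)=-2.
Local maxima occur where both diagonal entries negative: (0, -4). Count: 1.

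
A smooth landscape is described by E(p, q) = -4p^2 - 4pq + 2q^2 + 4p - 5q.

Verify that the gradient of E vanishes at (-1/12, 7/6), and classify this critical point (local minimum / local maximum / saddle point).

∇E = (-8p - 4q + 4, -4p + 4q - 5); substituting (-1/12, 7/6) gives ∇E = (0, 0), so (-1/12, 7/6) is indeed a critical point.
The Hessian of E is constant: H = [[-8, -4], [-4, 4]].
det(H) = (-8)·4 − (-4)² = -48.
Since det(H) < 0, H is indefinite and the critical point is a saddle point.

saddle point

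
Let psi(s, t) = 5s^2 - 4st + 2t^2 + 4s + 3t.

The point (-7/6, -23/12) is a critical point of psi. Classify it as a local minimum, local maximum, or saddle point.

The Hessian of psi is constant: H = [[10, -4], [-4, 4]].
det(H) = 10·4 − (-4)² = 24.
det(H) > 0 and tr(H) = 14 > 0, so H is positive definite and the point is a local minimum.

local minimum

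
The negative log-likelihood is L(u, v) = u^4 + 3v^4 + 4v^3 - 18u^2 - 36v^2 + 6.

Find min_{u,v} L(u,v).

-264

L(u,v) separates as P(u) + Q(v) + 6, so its minimum is min P + min Q + 6.
P'(u) = 4u(u - 3)(u + 3) vanishes at u ∈ {-3, 0, 3}; Q'(v) = 12v(v - 2)(v + 3) vanishes at v ∈ {-3, 0, 2}.
Local minima of P (where P''>0): P(-3)=-81, P(3)=-81. Local minima of Q: Q(-3)=-189, Q(2)=-64.
So the global minimum of L is P(-3) + Q(-3) + 6 = -81 − 189 + 6 = -264, attained at (-3, -3).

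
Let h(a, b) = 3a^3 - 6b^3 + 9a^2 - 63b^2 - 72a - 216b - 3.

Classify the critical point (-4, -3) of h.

The mixed partial ∂²h/∂a∂b is 0, so the Hessian at any point is diag(h_aa, h_bb) = diag(18(a + 1), -18(2b + 7)).
At (-4, -3): H = diag(-54, -18).
Both eigenvalues are negative, so H is negative definite: a local maximum.

local maximum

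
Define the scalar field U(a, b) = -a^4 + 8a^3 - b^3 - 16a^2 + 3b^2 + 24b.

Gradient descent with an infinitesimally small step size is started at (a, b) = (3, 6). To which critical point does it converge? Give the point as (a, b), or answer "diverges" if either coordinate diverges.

U is separable, so gradient descent decouples: a follows -∂U/∂a, b follows -∂U/∂b.
∂U/∂a = -4a(a - 4)(a - 2); at a=3 this is 12, so a decreases.
∂U/∂b = -3(b - 4)(b + 2); at b=6 this is -48, so b increases.
The b-coordinate has no critical point in that direction and runs off to infinity.

diverges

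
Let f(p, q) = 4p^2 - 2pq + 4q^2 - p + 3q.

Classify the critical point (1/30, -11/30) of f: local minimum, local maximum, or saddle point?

local minimum

The Hessian of f is constant: H = [[8, -2], [-2, 8]].
det(H) = 8·8 − (-2)² = 60.
det(H) > 0 and tr(H) = 16 > 0, so H is positive definite and the point is a local minimum.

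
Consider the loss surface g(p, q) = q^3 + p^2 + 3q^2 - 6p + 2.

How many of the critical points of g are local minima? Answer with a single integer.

1

g separates as a function of p plus a function of q, so ∇g=0 decouples.
∂g/∂p = 2(p - 3) = 0 at p ∈ {3}; ∂g/∂q = 3q(q + 2) = 0 at q ∈ {-2, 0}.
The Hessian is diagonal: diag(g_pp, g_qq). Second derivatives: g_pp(3)=2; g_qq(-2)=-6, g_qq(0)=6.
Local minima occur where both diagonal entries positive: (3, 0). Count: 1.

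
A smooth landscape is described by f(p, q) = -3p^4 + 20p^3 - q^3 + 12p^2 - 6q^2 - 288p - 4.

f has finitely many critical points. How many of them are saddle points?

3

f separates as a function of p plus a function of q, so ∇f=0 decouples.
∂f/∂p = -12(p - 4)(p - 3)(p + 2) = 0 at p ∈ {-2, 3, 4}; ∂f/∂q = -3q(q + 4) = 0 at q ∈ {-4, 0}.
The Hessian is diagonal: diag(f_pp, f_qq). Second derivatives: f_pp(-2)=-360, f_pp(3)=60, f_pp(4)=-72; f_qq(-4)=12, f_qq(0)=-12.
Saddle points occur where the two diagonal entries have opposite signs: (-2, -4), (3, 0), (4, -4). Count: 3.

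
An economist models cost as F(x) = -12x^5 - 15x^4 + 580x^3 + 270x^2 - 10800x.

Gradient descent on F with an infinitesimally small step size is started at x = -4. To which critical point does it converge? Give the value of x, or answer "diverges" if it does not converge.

-5

F'(x) = -60(x - 4)(x - 3)(x + 3)(x + 5), so F'(-4) = 3360.
Gradient descent moves in the -F' direction, i.e. x is decreasing.
The nearest critical point in that direction is x = -5, where F'' = 8640 > 0 (a local minimum). The iterate converges there.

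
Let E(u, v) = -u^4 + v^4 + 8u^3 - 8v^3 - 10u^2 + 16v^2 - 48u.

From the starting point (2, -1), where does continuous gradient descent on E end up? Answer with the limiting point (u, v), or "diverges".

(3, 0)

E is separable, so gradient descent decouples: u follows -∂E/∂u, v follows -∂E/∂v.
∂E/∂u = -4(u - 4)(u - 3)(u + 1); at u=2 this is -24, so u increases.
∂E/∂v = 4v(v - 4)(v - 2); at v=-1 this is -60, so v increases.
u converges to its nearest critical value 3 (a local min of the u-part); v converges to 0. The iterate converges to (3, 0).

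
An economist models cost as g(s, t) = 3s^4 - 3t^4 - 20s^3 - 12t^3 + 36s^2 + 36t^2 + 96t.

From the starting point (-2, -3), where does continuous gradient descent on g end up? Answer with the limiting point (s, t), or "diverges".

g is separable, so gradient descent decouples: s follows -∂g/∂s, t follows -∂g/∂t.
∂g/∂s = 12s(s - 3)(s - 2); at s=-2 this is -480, so s increases.
∂g/∂t = -12(t - 2)(t + 1)(t + 4); at t=-3 this is -120, so t increases.
s converges to its nearest critical value 0 (a local min of the s-part); t converges to -1. The iterate converges to (0, -1).

(0, -1)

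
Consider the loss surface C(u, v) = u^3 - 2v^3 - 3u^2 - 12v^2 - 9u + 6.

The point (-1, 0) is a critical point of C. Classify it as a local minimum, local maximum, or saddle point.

local maximum

The mixed partial ∂²C/∂u∂v is 0, so the Hessian at any point is diag(C_uu, C_vv) = diag(6(u - 1), -12(v + 2)).
At (-1, 0): H = diag(-12, -24).
Both eigenvalues are negative, so H is negative definite: a local maximum.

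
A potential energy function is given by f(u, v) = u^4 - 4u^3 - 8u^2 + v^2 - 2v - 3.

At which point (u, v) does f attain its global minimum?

f(u,v) separates as P(u) + Q(v) − 3, so its minimum is min P + min Q − 3.
P'(u) = 4u(u - 4)(u + 1) vanishes at u ∈ {-1, 0, 4}; Q'(v) = 2v - 2 vanishes at v ∈ {1}.
Local minima of P (where P''>0): P(-1)=-3, P(4)=-128. Local minima of Q: Q(1)=-1.
So the global minimum of f is P(4) + Q(1) − 3 = -128 − 1 − 3 = -132, attained at (4, 1).

(4, 1)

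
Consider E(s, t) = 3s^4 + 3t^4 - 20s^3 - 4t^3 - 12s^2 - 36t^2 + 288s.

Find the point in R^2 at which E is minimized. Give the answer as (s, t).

E(s,t) separates as P(s) + Q(t), so its minimum is min P + min Q.
P'(s) = 12(s - 4)(s - 3)(s + 2) vanishes at s ∈ {-2, 3, 4}; Q'(t) = 12t(t - 3)(t + 2) vanishes at t ∈ {-2, 0, 3}.
Local minima of P (where P''>0): P(-2)=-416, P(4)=448. Local minima of Q: Q(-2)=-64, Q(3)=-189.
So the global minimum of E is P(-2) + Q(3) = -416 − 189 = -605, attained at (-2, 3).

(-2, 3)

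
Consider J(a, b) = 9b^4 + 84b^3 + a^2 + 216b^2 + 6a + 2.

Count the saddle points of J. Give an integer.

J separates as a function of a plus a function of b, so ∇J=0 decouples.
∂J/∂a = 2(a + 3) = 0 at a ∈ {-3}; ∂J/∂b = 36b(b + 3)(b + 4) = 0 at b ∈ {-4, -3, 0}.
The Hessian is diagonal: diag(J_aa, J_bb). Second derivatives: J_aa(-3)=2; J_bb(-4)=144, J_bb(-3)=-108, J_bb(0)=432.
Saddle points occur where the two diagonal entries have opposite signs: (-3, -3). Count: 1.

1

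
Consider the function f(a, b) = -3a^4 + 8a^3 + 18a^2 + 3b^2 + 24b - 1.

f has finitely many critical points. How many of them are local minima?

f separates as a function of a plus a function of b, so ∇f=0 decouples.
∂f/∂a = -12a(a - 3)(a + 1) = 0 at a ∈ {-1, 0, 3}; ∂f/∂b = 6(b + 4) = 0 at b ∈ {-4}.
The Hessian is diagonal: diag(f_aa, f_bb). Second derivatives: f_aa(-1)=-48, f_aa(0)=36, f_aa(3)=-144; f_bb(-4)=6.
Local minima occur where both diagonal entries positive: (0, -4). Count: 1.

1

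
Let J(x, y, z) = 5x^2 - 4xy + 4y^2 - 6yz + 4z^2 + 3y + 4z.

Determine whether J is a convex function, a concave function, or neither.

convex

J is quadratic, so its Hessian is the constant matrix H = [[10, -4, 0], [-4, 8, -6], [0, -6, 8]].
Leading principal minors: 10, 64, 152.
All positive ⇒ H ≻ 0 ⇒ convex.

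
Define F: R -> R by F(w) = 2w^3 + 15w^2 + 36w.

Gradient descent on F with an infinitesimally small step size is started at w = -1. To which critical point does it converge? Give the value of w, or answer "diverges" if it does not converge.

F'(w) = 6(w + 2)(w + 3), so F'(-1) = 12.
Gradient descent moves in the -F' direction, i.e. w is decreasing.
The nearest critical point in that direction is w = -2, where F'' = 6 > 0 (a local minimum). The iterate converges there.

-2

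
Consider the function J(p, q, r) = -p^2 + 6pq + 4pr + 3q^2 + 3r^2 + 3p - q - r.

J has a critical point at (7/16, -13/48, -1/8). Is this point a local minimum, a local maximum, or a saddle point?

The Hessian is constant: H = [[-2, 6, 4], [6, 6, 0], [4, 0, 6]].
Leading principal minors: Δ₁ = -2, Δ₂ = -48, Δ₃ = -384.
The minors fit neither the all-positive nor the alternating-sign pattern, so H is indefinite: a saddle point.

saddle point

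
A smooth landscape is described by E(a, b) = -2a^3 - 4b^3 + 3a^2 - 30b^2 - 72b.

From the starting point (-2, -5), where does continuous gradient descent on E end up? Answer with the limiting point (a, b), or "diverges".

(0, -3)

E is separable, so gradient descent decouples: a follows -∂E/∂a, b follows -∂E/∂b.
∂E/∂a = -6a(a - 1); at a=-2 this is -36, so a increases.
∂E/∂b = -12(b + 2)(b + 3); at b=-5 this is -72, so b increases.
a converges to its nearest critical value 0 (a local min of the a-part); b converges to -3. The iterate converges to (0, -3).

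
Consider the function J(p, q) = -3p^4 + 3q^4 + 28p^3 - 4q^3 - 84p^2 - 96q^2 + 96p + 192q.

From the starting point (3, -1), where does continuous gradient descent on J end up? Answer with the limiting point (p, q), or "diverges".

J is separable, so gradient descent decouples: p follows -∂J/∂p, q follows -∂J/∂q.
∂J/∂p = -12(p - 4)(p - 2)(p - 1); at p=3 this is 24, so p decreases.
∂J/∂q = 12(q - 4)(q - 1)(q + 4); at q=-1 this is 360, so q decreases.
p converges to its nearest critical value 2 (a local min of the p-part); q converges to -4. The iterate converges to (2, -4).

(2, -4)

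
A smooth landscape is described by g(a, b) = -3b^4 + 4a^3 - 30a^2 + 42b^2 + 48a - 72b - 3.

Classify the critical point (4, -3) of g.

saddle point

The mixed partial ∂²g/∂a∂b is 0, so the Hessian at any point is diag(g_aa, g_bb) = diag(12(2a - 5), 12(-3b^2 + 7)).
At (4, -3): H = diag(36, -240).
The eigenvalues have opposite signs, so H is indefinite: a saddle point.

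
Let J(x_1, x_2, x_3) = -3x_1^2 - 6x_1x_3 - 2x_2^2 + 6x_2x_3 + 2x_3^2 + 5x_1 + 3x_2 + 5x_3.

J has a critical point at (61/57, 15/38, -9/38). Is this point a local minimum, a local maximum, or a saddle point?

The Hessian is constant: H = [[-6, 0, -6], [0, -4, 6], [-6, 6, 4]].
Leading principal minors: Δ₁ = -6, Δ₂ = 24, Δ₃ = 456.
The minors fit neither the all-positive nor the alternating-sign pattern, so H is indefinite: a saddle point.

saddle point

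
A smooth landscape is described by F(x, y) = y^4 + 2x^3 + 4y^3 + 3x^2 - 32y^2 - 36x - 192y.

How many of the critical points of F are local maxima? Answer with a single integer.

1

F separates as a function of x plus a function of y, so ∇F=0 decouples.
∂F/∂x = 6(x - 2)(x + 3) = 0 at x ∈ {-3, 2}; ∂F/∂y = 4(y - 4)(y + 3)(y + 4) = 0 at y ∈ {-4, -3, 4}.
The Hessian is diagonal: diag(F_xx, F_yy). Second derivatives: F_xx(-3)=-30, F_xx(2)=30; F_yy(-4)=32, F_yy(-3)=-28, F_yy(4)=224.
Local maxima occur where both diagonal entries negative: (-3, -3). Count: 1.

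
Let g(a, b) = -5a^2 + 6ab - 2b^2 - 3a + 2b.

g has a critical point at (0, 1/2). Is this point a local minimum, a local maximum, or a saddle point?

The Hessian of g is constant: H = [[-10, 6], [6, -4]].
det(H) = (-10)·(-4) − 6² = 4.
det(H) > 0 and tr(H) = -14 < 0, so H is negative definite and the point is a local maximum.

local maximum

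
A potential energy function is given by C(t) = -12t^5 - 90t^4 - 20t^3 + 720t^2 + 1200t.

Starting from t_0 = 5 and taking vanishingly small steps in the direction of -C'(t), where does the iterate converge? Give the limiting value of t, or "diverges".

C'(t) = -60(t - 2)(t + 1)(t + 2)(t + 5), so C'(5) = -75600.
Gradient descent moves in the -C' direction, i.e. t is increasing.
There is no critical point above t=5, and C' keeps the same sign, so the iterate runs off to +∞.

diverges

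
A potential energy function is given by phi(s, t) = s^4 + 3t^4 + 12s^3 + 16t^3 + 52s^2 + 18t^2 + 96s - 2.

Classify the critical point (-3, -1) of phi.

The mixed partial ∂²phi/∂s∂t is 0, so the Hessian at any point is diag(phi_ss, phi_tt) = diag(4(3s^2 + 18s + 26), 12(3t^2 + 8t + 3)).
At (-3, -1): H = diag(-4, -24).
Both eigenvalues are negative, so H is negative definite: a local maximum.

local maximum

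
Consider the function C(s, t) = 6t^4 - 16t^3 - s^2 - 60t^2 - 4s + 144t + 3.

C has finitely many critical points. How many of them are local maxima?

1

C separates as a function of s plus a function of t, so ∇C=0 decouples.
∂C/∂s = -2(s + 2) = 0 at s ∈ {-2}; ∂C/∂t = 24(t - 3)(t - 1)(t + 2) = 0 at t ∈ {-2, 1, 3}.
The Hessian is diagonal: diag(C_ss, C_tt). Second derivatives: C_ss(-2)=-2; C_tt(-2)=360, C_tt(1)=-144, C_tt(3)=240.
Local maxima occur where both diagonal entries negative: (-2, 1). Count: 1.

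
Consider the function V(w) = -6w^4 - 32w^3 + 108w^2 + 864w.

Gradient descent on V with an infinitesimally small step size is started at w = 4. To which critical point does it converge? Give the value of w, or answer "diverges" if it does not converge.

V'(w) = -24(w - 3)(w + 3)(w + 4), so V'(4) = -1344.
Gradient descent moves in the -V' direction, i.e. w is increasing.
There is no critical point above w=4, and V' keeps the same sign, so the iterate runs off to +∞.

diverges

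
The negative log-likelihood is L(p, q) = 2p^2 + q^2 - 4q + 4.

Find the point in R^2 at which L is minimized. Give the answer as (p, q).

L(p,q) separates as A(p) + B(q) + 4, so its minimum is min A + min B + 4.
A'(p) = 4p vanishes at p ∈ {0}; B'(q) = 2q - 4 vanishes at q ∈ {2}.
Local minima of A (where A''>0): A(0)=0. Local minima of B: B(2)=-4.
So the global minimum of L is A(0) + B(2) + 4 = 0 − 4 + 4 = 0, attained at (0, 2).

(0, 2)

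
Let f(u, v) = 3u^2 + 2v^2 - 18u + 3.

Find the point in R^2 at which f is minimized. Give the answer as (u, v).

f(u,v) separates as P(u) + Q(v) + 3, so its minimum is min P + min Q + 3.
P'(u) = 6u - 18 vanishes at u ∈ {3}; Q'(v) = 4v vanishes at v ∈ {0}.
Local minima of P (where P''>0): P(3)=-27. Local minima of Q: Q(0)=0.
So the global minimum of f is P(3) + Q(0) + 3 = -27 + 0 + 3 = -24, attained at (3, 0).

(3, 0)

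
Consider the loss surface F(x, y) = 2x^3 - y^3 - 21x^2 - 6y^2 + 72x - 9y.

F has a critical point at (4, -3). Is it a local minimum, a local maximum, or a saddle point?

The mixed partial ∂²F/∂x∂y is 0, so the Hessian at any point is diag(F_xx, F_yy) = diag(6(2x - 7), -6(y + 2)).
At (4, -3): H = diag(6, 6).
Both eigenvalues are positive, so H is positive definite: a local minimum.

local minimum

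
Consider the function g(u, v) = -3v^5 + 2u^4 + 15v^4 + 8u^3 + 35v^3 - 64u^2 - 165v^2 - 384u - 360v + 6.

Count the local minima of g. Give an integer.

g separates as a function of u plus a function of v, so ∇g=0 decouples.
∂g/∂u = 8(u - 4)(u + 3)(u + 4) = 0 at u ∈ {-4, -3, 4}; ∂g/∂v = -15(v - 4)(v - 3)(v + 1)(v + 2) = 0 at v ∈ {-2, -1, 3, 4}.
The Hessian is diagonal: diag(g_uu, g_vv). Second derivatives: g_uu(-4)=64, g_uu(-3)=-56, g_uu(4)=448; g_vv(-2)=450, g_vv(-1)=-300, g_vv(3)=300, g_vv(4)=-450.
Local minima occur where both diagonal entries positive: (-4, -2), (-4, 3), (4, -2), (4, 3). Count: 4.

4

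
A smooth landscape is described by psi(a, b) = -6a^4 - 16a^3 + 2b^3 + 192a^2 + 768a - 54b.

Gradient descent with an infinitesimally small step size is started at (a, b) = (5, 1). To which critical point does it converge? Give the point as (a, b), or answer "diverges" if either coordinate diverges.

psi is separable, so gradient descent decouples: a follows -∂psi/∂a, b follows -∂psi/∂b.
∂psi/∂a = -24(a - 4)(a + 2)(a + 4); at a=5 this is -1512, so a increases.
∂psi/∂b = 6(b - 3)(b + 3); at b=1 this is -48, so b increases.
The a-coordinate has no critical point in that direction and runs off to infinity.

diverges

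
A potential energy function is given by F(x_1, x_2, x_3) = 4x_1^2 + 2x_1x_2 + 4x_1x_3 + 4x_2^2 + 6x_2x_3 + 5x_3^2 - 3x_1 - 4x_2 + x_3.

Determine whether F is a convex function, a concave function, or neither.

convex

F is quadratic, so its Hessian is the constant matrix H = [[8, 2, 4], [2, 8, 6], [4, 6, 10]].
Leading principal minors: 8, 60, 280.
All positive ⇒ H ≻ 0 ⇒ convex.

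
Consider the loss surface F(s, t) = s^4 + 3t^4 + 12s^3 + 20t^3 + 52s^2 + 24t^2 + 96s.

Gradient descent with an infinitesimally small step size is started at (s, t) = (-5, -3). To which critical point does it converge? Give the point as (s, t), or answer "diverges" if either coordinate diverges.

(-4, -4)

F is separable, so gradient descent decouples: s follows -∂F/∂s, t follows -∂F/∂t.
∂F/∂s = 4(s + 2)(s + 3)(s + 4); at s=-5 this is -24, so s increases.
∂F/∂t = 12t(t + 1)(t + 4); at t=-3 this is 72, so t decreases.
s converges to its nearest critical value -4 (a local min of the s-part); t converges to -4. The iterate converges to (-4, -4).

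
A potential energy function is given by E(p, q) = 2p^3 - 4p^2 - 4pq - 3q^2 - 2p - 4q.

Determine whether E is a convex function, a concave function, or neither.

The term 2p^3 is cubic, so the Hessian is not constant.
∂²E/∂p² = 12p - 8, which takes both signs as p varies (negative for sufficiently negative p). A diagonal entry of the Hessian changing sign means the Hessian is neither positive- nor negative-semidefinite on all of R^2.

neither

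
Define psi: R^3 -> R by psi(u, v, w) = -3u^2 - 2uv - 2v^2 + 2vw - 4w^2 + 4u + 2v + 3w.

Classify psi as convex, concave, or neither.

concave

psi is quadratic, so its Hessian is the constant matrix H = [[-6, -2, 0], [-2, -4, 2], [0, 2, -8]].
Leading principal minors: -6, 20, -136.
Signs alternate −, +, − ⇒ H ≺ 0 ⇒ concave.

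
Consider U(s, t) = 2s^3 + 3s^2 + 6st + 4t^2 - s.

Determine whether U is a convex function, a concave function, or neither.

The term 2s^3 is cubic, so the Hessian is not constant.
∂²U/∂s² = 12s + 6, which takes both signs as s varies (negative for sufficiently negative s). A diagonal entry of the Hessian changing sign means the Hessian is neither positive- nor negative-semidefinite on all of R^2.

neither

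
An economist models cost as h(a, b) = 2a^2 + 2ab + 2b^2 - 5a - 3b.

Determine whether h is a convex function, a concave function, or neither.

h is quadratic, so its Hessian is the constant matrix H = [[4, 2], [2, 4]].
det(H) = 12, tr(H) = 8.
det(H) > 0 and tr(H) > 0, so H is positive definite everywhere: convex.

convex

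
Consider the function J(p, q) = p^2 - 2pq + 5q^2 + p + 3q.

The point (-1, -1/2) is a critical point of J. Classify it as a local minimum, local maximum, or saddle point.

local minimum

The Hessian of J is constant: H = [[2, -2], [-2, 10]].
det(H) = 2·10 − (-2)² = 16.
det(H) > 0 and tr(H) = 12 > 0, so H is positive definite and the point is a local minimum.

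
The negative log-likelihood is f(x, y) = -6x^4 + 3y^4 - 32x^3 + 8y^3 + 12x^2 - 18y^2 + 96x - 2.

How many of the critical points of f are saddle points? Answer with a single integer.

5

f separates as a function of x plus a function of y, so ∇f=0 decouples.
∂f/∂x = -24(x - 1)(x + 1)(x + 4) = 0 at x ∈ {-4, -1, 1}; ∂f/∂y = 12y(y - 1)(y + 3) = 0 at y ∈ {-3, 0, 1}.
The Hessian is diagonal: diag(f_xx, f_yy). Second derivatives: f_xx(-4)=-360, f_xx(-1)=144, f_xx(1)=-240; f_yy(-3)=144, f_yy(0)=-36, f_yy(1)=48.
Saddle points occur where the two diagonal entries have opposite signs: (-4, -3), (-4, 1), (-1, 0), (1, -3), (1, 1). Count: 5.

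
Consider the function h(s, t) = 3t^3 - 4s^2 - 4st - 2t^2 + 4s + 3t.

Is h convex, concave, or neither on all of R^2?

The term 3t^3 is cubic, so the Hessian is not constant.
∂²h/∂t² = 18t - 4, which takes both signs as t varies (negative for sufficiently negative t). A diagonal entry of the Hessian changing sign means the Hessian is neither positive- nor negative-semidefinite on all of R^2.

neither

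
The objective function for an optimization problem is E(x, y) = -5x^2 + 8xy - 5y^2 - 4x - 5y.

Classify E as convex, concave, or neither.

concave

E is quadratic, so its Hessian is the constant matrix H = [[-10, 8], [8, -10]].
det(H) = 36, tr(H) = -20.
det(H) > 0 and tr(H) < 0, so H is negative definite everywhere: concave.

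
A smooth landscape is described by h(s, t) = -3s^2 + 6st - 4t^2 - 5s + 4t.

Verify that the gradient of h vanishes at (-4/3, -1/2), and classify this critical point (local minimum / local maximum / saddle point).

local maximum

∇h = (-6s + 6t - 5, 6s - 8t + 4); substituting (-4/3, -1/2) gives ∇h = (0, 0), so (-4/3, -1/2) is indeed a critical point.
The Hessian of h is constant: H = [[-6, 6], [6, -8]].
det(H) = (-6)·(-8) − 6² = 12.
det(H) > 0 and tr(H) = -14 < 0, so H is negative definite and the point is a local maximum.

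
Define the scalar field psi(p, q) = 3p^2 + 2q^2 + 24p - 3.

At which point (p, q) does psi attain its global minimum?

(-4, 0)

psi(p,q) separates as A(p) + B(q) − 3, so its minimum is min A + min B − 3.
A'(p) = 6p + 24 vanishes at p ∈ {-4}; B'(q) = 4q vanishes at q ∈ {0}.
Local minima of A (where A''>0): A(-4)=-48. Local minima of B: B(0)=0.
So the global minimum of psi is A(-4) + B(0) − 3 = -48 + 0 − 3 = -51, attained at (-4, 0).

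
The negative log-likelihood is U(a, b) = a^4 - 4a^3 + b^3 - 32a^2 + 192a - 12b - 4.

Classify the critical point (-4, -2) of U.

The mixed partial ∂²U/∂a∂b is 0, so the Hessian at any point is diag(U_aa, U_bb) = diag(4(3a^2 - 6a - 16), 6b).
At (-4, -2): H = diag(224, -12).
The eigenvalues have opposite signs, so H is indefinite: a saddle point.

saddle point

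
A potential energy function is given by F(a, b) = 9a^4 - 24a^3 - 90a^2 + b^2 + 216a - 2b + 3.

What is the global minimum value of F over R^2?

F(a,b) separates as P(a) + Q(b) + 3, so its minimum is min P + min Q + 3.
P'(a) = 36(a - 3)(a - 1)(a + 2) vanishes at a ∈ {-2, 1, 3}; Q'(b) = 2b - 2 vanishes at b ∈ {1}.
Local minima of P (where P''>0): P(-2)=-456, P(3)=-81. Local minima of Q: Q(1)=-1.
So the global minimum of F is P(-2) + Q(1) + 3 = -456 − 1 + 3 = -454, attained at (-2, 1).

-454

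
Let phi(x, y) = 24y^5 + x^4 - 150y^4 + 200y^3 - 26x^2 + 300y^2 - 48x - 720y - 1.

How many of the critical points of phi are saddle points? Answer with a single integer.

phi separates as a function of x plus a function of y, so ∇phi=0 decouples.
∂phi/∂x = 4(x - 4)(x + 1)(x + 3) = 0 at x ∈ {-3, -1, 4}; ∂phi/∂y = 120(y - 3)(y - 2)(y - 1)(y + 1) = 0 at y ∈ {-1, 1, 2, 3}.
The Hessian is diagonal: diag(phi_xx, phi_yy). Second derivatives: phi_xx(-3)=56, phi_xx(-1)=-40, phi_xx(4)=140; phi_yy(-1)=-2880, phi_yy(1)=480, phi_yy(2)=-360, phi_yy(3)=960.
Saddle points occur where the two diagonal entries have opposite signs: (-3, -1), (-3, 2), (-1, 1), (-1, 3), (4, -1), (4, 2). Count: 6.

6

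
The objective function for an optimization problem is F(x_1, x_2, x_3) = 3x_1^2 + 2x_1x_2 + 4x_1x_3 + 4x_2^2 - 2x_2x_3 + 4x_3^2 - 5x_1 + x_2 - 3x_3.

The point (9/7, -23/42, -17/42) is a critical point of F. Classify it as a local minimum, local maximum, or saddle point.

The Hessian is constant: H = [[6, 2, 4], [2, 8, -2], [4, -2, 8]].
Leading principal minors: Δ₁ = 6, Δ₂ = 44, Δ₃ = 168.
All leading minors are positive, so H is positive definite: a local minimum.

local minimum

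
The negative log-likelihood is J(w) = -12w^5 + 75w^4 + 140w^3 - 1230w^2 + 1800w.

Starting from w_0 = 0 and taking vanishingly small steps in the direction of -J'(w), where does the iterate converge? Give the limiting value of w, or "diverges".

-3

J'(w) = -60(w - 5)(w - 2)(w - 1)(w + 3), so J'(0) = 1800.
Gradient descent moves in the -J' direction, i.e. w is decreasing.
The nearest critical point in that direction is w = -3, where J'' = 9600 > 0 (a local minimum). The iterate converges there.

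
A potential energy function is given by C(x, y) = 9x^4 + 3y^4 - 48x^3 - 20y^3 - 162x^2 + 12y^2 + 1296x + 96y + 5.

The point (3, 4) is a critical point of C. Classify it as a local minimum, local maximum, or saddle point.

saddle point

The mixed partial ∂²C/∂x∂y is 0, so the Hessian at any point is diag(C_xx, C_yy) = diag(36(3x^2 - 8x - 9), 12(3y^2 - 10y + 2)).
At (3, 4): H = diag(-216, 120).
The eigenvalues have opposite signs, so H is indefinite: a saddle point.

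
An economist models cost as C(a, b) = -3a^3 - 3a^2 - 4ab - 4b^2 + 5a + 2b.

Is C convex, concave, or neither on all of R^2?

The term -3a^3 is cubic, so the Hessian is not constant.
∂²C/∂a² = -18a - 6, which takes both signs as a varies (negative for sufficiently large a). A diagonal entry of the Hessian changing sign means the Hessian is neither positive- nor negative-semidefinite on all of R^2.

neither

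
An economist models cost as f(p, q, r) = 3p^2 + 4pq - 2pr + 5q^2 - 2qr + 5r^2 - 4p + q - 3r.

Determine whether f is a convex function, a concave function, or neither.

f is quadratic, so its Hessian is the constant matrix H = [[6, 4, -2], [4, 10, -2], [-2, -2, 10]].
Leading principal minors: 6, 44, 408.
All positive ⇒ H ≻ 0 ⇒ convex.

convex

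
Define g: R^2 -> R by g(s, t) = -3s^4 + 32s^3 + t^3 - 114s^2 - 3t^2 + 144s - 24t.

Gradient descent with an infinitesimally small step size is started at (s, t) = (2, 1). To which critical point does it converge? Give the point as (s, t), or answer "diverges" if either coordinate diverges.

g is separable, so gradient descent decouples: s follows -∂g/∂s, t follows -∂g/∂t.
∂g/∂s = -12(s - 4)(s - 3)(s - 1); at s=2 this is -24, so s increases.
∂g/∂t = 3(t - 4)(t + 2); at t=1 this is -27, so t increases.
s converges to its nearest critical value 3 (a local min of the s-part); t converges to 4. The iterate converges to (3, 4).

(3, 4)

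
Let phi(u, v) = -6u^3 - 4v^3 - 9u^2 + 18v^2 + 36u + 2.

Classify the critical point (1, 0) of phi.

saddle point

The mixed partial ∂²phi/∂u∂v is 0, so the Hessian at any point is diag(phi_uu, phi_vv) = diag(-18(2u + 1), 12(-2v + 3)).
At (1, 0): H = diag(-54, 36).
The eigenvalues have opposite signs, so H is indefinite: a saddle point.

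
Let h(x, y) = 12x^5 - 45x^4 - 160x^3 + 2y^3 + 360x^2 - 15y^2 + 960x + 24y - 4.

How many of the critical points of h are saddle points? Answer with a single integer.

4

h separates as a function of x plus a function of y, so ∇h=0 decouples.
∂h/∂x = 60(x - 4)(x - 2)(x + 1)(x + 2) = 0 at x ∈ {-2, -1, 2, 4}; ∂h/∂y = 6(y - 4)(y - 1) = 0 at y ∈ {1, 4}.
The Hessian is diagonal: diag(h_xx, h_yy). Second derivatives: h_xx(-2)=-1440, h_xx(-1)=900, h_xx(2)=-1440, h_xx(4)=3600; h_yy(1)=-18, h_yy(4)=18.
Saddle points occur where the two diagonal entries have opposite signs: (-2, 4), (-1, 1), (2, 4), (4, 1). Count: 4.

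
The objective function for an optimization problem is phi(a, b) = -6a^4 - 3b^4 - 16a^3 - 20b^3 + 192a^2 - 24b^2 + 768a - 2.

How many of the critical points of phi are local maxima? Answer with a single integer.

phi separates as a function of a plus a function of b, so ∇phi=0 decouples.
∂phi/∂a = -24(a - 4)(a + 2)(a + 4) = 0 at a ∈ {-4, -2, 4}; ∂phi/∂b = -12b(b + 1)(b + 4) = 0 at b ∈ {-4, -1, 0}.
The Hessian is diagonal: diag(phi_aa, phi_bb). Second derivatives: phi_aa(-4)=-384, phi_aa(-2)=288, phi_aa(4)=-1152; phi_bb(-4)=-144, phi_bb(-1)=36, phi_bb(0)=-48.
Local maxima occur where both diagonal entries negative: (-4, -4), (-4, 0), (4, -4), (4, 0). Count: 4.

4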